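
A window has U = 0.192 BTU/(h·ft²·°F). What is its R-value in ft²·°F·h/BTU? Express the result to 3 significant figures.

5.21 ft²·°F·h/BTU

R = 1/U = 1/0.192 = 5.208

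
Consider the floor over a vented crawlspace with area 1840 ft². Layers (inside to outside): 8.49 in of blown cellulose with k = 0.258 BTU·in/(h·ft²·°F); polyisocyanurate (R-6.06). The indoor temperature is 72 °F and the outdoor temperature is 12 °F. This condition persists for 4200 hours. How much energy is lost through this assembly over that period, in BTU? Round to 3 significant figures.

8.49/0.258 = 32.91
R_total = 32.91 + 6.06 = 38.97 ft²·°F·h/BTU
Q = 1840 × (72 − 12) / 38.97 = 2833 BTU/h
E = 2833 × 4200 = 11900000 BTU

11900000 BTU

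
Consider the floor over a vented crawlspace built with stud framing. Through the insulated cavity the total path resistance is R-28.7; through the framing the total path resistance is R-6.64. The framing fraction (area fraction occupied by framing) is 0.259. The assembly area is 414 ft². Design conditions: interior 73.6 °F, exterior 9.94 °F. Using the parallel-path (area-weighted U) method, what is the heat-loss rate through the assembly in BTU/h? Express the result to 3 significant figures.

1710 BTU/h

U_eff = 0.741/28.7 + 0.259/6.64 = 0.02582 + 0.03901 = 0.06482
R_eff = 1/U_eff = 15.43 ft²·°F·h/BTU
Q = 414 × (73.6 − 9.94) / 15.43 = 1708 BTU/h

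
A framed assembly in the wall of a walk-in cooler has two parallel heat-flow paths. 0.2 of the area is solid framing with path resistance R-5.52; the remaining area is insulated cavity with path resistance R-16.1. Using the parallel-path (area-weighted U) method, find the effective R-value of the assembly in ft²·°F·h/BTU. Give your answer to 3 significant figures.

U_eff = 0.8/16.1 + 0.2/5.52 = 0.04969 + 0.03623 = 0.08592
R_eff = 1/U_eff = 11.64 ft²·°F·h/BTU

11.6 ft²·°F·h/BTU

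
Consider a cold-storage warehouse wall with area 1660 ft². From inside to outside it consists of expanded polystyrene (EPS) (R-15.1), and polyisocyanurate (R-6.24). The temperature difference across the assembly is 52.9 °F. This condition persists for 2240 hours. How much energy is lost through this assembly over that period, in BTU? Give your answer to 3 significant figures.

R_total = 15.1 + 6.24 = 21.34 ft²·°F·h/BTU
Q = 1660 × 52.9 / 21.34 = 4115 BTU/h
E = 4115 × 2240 = 9218000 BTU

9220000 BTU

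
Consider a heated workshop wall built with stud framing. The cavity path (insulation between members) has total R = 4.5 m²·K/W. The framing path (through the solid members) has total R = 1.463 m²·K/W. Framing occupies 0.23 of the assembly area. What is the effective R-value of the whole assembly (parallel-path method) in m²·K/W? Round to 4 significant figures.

3.046 m²·K/W

U_eff = 0.77/4.5 + 0.23/1.463 = 0.17111 + 0.15721 = 0.32832
R_eff = 1/U_eff = 3.0458 m²·K/W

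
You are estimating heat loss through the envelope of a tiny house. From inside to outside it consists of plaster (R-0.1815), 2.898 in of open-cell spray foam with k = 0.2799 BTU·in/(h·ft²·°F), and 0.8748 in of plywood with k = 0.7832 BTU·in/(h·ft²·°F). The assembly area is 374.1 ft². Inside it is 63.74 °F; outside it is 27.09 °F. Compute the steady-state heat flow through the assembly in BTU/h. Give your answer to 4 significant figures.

2.898/0.2799 = 10.354
0.8748/0.7832 = 1.117
R_total = 0.1815 + 10.354 + 1.117 = 11.652 ft²·°F·h/BTU
Q = A·ΔT/R = 374.1 × (63.74 − 27.09) / 11.652 = 1176.7 BTU/h

1177 BTU/h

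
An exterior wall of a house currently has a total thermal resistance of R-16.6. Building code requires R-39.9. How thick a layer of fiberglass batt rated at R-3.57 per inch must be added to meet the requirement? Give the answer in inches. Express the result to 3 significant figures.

ΔR = 39.9 − 16.6 = 23.3 ft²·°F·h/BTU
L = ΔR / (R/in) = 23.3/3.57 = 6.527 in

6.53 in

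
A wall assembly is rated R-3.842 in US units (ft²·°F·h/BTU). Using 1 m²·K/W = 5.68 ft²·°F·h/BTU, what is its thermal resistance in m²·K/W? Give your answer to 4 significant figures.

R_SI = 3.842/5.68 = 0.67641

0.6764 m²·K/W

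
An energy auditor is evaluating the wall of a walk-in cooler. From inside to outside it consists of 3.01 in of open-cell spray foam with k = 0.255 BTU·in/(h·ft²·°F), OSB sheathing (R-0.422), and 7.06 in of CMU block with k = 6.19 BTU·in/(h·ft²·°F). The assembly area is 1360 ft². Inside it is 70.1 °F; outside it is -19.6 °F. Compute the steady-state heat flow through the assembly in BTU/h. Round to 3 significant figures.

3.01/0.255 = 11.8
7.06/6.19 = 1.141
R_total = 11.8 + 0.422 + 1.141 = 13.37 ft²·°F·h/BTU
Q = A·ΔT/R = 1360 × (70.1 − (-19.6)) / 13.37 = 9127 BTU/h

9130 BTU/h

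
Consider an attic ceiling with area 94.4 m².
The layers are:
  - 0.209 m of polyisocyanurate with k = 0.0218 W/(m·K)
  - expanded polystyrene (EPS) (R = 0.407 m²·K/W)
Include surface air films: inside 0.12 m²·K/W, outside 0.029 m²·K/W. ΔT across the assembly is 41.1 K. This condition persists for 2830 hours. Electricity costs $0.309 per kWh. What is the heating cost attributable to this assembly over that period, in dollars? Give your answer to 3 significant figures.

0.209/0.0218 = 9.587
R_total = 0.12 + 9.587 + 0.407 + 0.029 = 10.14 m²·K/W
Q = 94.4 × 41.1 / 10.14 = 382.5 W
E = 382.5 W × 2830 h / 1000 = 1082 kWh
Cost = 1082 × 0.309 = $334.5

334 dollars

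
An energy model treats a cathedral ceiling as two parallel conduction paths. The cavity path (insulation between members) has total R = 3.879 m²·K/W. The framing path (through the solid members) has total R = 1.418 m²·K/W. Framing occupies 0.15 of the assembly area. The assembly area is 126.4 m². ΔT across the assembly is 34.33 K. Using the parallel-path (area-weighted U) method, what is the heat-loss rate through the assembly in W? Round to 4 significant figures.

U_eff = 0.85/3.879 + 0.15/1.418 = 0.21913 + 0.10578 = 0.32491
R_eff = 1/U_eff = 3.0778 m²·K/W
Q = 126.4 × 34.33 / 3.0778 = 1409.9 W

1410 W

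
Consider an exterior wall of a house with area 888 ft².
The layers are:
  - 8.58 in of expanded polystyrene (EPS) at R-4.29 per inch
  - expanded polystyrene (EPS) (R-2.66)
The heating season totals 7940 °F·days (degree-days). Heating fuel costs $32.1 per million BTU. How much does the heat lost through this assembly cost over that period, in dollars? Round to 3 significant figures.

8.58 × 4.29 = 36.81
R_total = 36.81 + 2.66 = 39.47 ft²·°F·h/BTU
E = A × HDD × 24 / R = 888 × 7940 × 24 / 39.47 = 4287000 BTU
Cost = 4287000/10⁶ × 32.1 = $137.6

138 dollars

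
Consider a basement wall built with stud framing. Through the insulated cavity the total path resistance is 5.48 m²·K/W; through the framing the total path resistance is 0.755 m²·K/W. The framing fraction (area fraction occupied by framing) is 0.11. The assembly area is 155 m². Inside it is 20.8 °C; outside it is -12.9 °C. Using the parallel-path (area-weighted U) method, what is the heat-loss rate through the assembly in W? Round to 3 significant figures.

1610 W

U_eff = 0.89/5.48 + 0.11/0.755 = 0.1624 + 0.1457 = 0.3081
R_eff = 1/U_eff = 3.246 m²·K/W
Q = 155 × (20.8 − (-12.9)) / 3.246 = 1609 W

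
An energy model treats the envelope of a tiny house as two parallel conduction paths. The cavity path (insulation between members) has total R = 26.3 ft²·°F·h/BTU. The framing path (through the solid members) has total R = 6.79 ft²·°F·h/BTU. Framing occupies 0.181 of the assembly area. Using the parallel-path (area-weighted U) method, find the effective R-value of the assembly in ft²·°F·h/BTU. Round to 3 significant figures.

17.3 ft²·°F·h/BTU

U_eff = 0.819/26.3 + 0.181/6.79 = 0.03114 + 0.02666 = 0.0578
R_eff = 1/U_eff = 17.3 ft²·°F·h/BTU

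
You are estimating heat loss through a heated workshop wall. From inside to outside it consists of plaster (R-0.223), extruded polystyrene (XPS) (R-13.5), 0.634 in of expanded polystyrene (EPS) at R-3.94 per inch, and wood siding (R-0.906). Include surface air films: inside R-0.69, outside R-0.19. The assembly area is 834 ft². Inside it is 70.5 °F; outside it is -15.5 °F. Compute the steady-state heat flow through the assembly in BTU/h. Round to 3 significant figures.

0.634 × 3.94 = 2.498
R_total = 0.69 + 0.223 + 13.5 + 2.498 + 0.906 + 0.19 = 18.01 ft²·°F·h/BTU
Q = A·ΔT/R = 834 × (70.5 − (-15.5)) / 18.01 = 3983 BTU/h

3980 BTU/h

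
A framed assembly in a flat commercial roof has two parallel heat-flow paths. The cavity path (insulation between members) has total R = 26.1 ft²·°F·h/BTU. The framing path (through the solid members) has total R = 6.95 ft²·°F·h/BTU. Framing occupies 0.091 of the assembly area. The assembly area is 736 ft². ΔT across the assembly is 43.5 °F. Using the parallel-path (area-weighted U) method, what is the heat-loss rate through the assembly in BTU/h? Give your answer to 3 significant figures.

U_eff = 0.909/26.1 + 0.091/6.95 = 0.03483 + 0.01309 = 0.04792
R_eff = 1/U_eff = 20.87 ft²·°F·h/BTU
Q = 736 × 43.5 / 20.87 = 1534 BTU/h

1530 BTU/h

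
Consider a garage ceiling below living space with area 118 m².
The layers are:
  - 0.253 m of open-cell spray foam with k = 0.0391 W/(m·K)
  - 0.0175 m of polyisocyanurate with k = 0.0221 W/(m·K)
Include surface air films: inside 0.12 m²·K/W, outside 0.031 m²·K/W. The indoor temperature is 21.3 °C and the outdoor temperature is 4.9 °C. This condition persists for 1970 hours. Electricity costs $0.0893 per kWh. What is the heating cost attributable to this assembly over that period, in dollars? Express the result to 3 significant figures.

0.253/0.0391 = 6.471
0.0175/0.0221 = 0.7919
R_total = 0.12 + 6.471 + 0.7919 + 0.031 = 7.413 m²·K/W
Q = 118 × (21.3 − 4.9) / 7.413 = 261 W
E = 261 W × 1970 h / 1000 = 514.2 kWh
Cost = 514.2 × 0.0893 = $45.92

45.9 dollars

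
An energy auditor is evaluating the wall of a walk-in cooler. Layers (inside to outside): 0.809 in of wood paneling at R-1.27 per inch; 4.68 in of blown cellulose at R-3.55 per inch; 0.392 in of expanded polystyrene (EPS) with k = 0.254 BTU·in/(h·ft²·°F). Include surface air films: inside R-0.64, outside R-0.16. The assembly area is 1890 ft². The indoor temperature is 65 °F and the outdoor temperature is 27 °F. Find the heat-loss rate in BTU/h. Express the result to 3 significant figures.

3590 BTU/h

0.809 × 1.27 = 1.027
4.68 × 3.55 = 16.61
0.392/0.254 = 1.543
R_total = 0.64 + 1.027 + 16.61 + 1.543 + 0.16 = 19.98 ft²·°F·h/BTU
Q = A·ΔT/R = 1890 × (65 − 27) / 19.98 = 3594 BTU/h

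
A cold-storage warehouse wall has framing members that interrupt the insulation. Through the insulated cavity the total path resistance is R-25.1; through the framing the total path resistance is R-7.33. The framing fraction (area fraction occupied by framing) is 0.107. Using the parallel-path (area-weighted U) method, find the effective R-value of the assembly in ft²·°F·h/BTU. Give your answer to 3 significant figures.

U_eff = 0.893/25.1 + 0.107/7.33 = 0.03558 + 0.0146 = 0.05018
R_eff = 1/U_eff = 19.93 ft²·°F·h/BTU

19.9 ft²·°F·h/BTU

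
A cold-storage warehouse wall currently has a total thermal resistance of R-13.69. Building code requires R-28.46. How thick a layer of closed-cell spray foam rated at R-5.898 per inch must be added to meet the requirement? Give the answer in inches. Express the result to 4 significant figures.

2.504 in

ΔR = 28.46 − 13.69 = 14.77 ft²·°F·h/BTU
L = ΔR / (R/in) = 14.77/5.898 = 2.5042 in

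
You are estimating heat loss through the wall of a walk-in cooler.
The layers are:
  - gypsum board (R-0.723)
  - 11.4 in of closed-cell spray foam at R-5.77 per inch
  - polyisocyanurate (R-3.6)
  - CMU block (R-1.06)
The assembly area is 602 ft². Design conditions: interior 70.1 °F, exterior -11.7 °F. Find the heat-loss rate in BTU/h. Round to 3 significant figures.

11.4 × 5.77 = 65.78
R_total = 0.723 + 65.78 + 3.6 + 1.06 = 71.16 ft²·°F·h/BTU
Q = A·ΔT/R = 602 × (70.1 − (-11.7)) / 71.16 = 692 BTU/h

692 BTU/h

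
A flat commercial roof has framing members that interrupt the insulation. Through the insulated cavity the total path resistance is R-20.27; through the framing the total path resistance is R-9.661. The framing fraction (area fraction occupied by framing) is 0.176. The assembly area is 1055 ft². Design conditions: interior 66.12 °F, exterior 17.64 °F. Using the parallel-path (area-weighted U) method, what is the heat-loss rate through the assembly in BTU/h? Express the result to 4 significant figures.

3011 BTU/h

U_eff = 0.824/20.27 + 0.176/9.661 = 0.040651 + 0.018218 = 0.058869
R_eff = 1/U_eff = 16.987 ft²·°F·h/BTU
Q = 1055 × (66.12 − 17.64) / 16.987 = 3010.9 BTU/h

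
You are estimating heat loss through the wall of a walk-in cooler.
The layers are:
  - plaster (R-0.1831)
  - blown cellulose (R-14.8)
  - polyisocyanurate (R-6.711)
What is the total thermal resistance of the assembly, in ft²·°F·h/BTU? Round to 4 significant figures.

21.69 ft²·°F·h/BTU

R_total = 0.1831 + 14.8 + 6.711 = 21.694 ft²·°F·h/BTU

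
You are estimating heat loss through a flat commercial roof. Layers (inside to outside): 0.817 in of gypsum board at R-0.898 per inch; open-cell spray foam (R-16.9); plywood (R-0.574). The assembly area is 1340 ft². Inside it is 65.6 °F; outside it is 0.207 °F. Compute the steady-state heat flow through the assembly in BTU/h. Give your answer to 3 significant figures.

4810 BTU/h

0.817 × 0.898 = 0.7337
R_total = 0.7337 + 16.9 + 0.574 = 18.21 ft²·°F·h/BTU
Q = A·ΔT/R = 1340 × (65.6 − 0.207) / 18.21 = 4813 BTU/h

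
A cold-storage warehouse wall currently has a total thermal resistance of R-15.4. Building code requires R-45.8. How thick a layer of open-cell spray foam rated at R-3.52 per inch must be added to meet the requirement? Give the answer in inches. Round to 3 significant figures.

ΔR = 45.8 − 15.4 = 30.4 ft²·°F·h/BTU
L = ΔR / (R/in) = 30.4/3.52 = 8.636 in

8.64 in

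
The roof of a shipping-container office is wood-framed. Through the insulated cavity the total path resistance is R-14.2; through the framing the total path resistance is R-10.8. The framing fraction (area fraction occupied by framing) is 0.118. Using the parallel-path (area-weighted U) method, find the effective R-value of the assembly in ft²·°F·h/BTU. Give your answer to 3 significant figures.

13.7 ft²·°F·h/BTU

U_eff = 0.882/14.2 + 0.118/10.8 = 0.06211 + 0.01093 = 0.07304
R_eff = 1/U_eff = 13.69 ft²·°F·h/BTU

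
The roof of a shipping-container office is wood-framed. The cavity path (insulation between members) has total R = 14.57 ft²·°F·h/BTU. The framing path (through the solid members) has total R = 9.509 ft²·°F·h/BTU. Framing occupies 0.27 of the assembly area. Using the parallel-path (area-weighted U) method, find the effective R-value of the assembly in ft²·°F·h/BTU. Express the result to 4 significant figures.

12.74 ft²·°F·h/BTU

U_eff = 0.73/14.57 + 0.27/9.509 = 0.050103 + 0.028394 = 0.078497
R_eff = 1/U_eff = 12.739 ft²·°F·h/BTU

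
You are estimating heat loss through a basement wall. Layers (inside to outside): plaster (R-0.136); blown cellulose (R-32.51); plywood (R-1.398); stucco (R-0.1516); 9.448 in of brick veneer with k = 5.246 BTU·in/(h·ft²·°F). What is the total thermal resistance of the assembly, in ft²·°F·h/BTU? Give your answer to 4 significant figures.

9.448/5.246 = 1.801
R_total = 0.136 + 32.51 + 1.398 + 0.1516 + 1.801 = 35.997 ft²·°F·h/BTU

36.00 ft²·°F·h/BTU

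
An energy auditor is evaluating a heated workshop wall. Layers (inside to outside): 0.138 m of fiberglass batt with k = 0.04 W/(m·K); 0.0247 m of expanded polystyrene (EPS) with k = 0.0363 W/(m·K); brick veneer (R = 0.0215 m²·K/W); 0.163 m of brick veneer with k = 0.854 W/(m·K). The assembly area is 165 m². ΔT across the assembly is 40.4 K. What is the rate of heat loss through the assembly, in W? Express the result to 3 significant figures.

0.138/0.04 = 3.45
0.0247/0.0363 = 0.6804
0.163/0.854 = 0.1909
R_total = 3.45 + 0.6804 + 0.0215 + 0.1909 = 4.343 m²·K/W
Q = A·ΔT/R = 165 × 40.4 / 4.343 = 1535 W

1530 W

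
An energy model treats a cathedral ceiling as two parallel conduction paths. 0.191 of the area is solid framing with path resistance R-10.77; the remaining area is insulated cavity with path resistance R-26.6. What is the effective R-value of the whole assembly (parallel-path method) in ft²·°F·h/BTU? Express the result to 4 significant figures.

U_eff = 0.809/26.6 + 0.191/10.77 = 0.030414 + 0.017734 = 0.048148
R_eff = 1/U_eff = 20.769 ft²·°F·h/BTU

20.77 ft²·°F·h/BTU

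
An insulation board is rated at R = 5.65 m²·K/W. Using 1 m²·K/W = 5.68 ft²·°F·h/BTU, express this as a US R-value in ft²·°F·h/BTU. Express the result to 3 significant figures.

R_US = 5.65 × 5.68 = 32.09

32.1 ft²·°F·h/BTU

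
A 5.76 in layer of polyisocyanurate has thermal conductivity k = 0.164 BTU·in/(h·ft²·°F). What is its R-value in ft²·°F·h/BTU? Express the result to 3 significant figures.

35.1 ft²·°F·h/BTU

R = L/k = 5.76/0.164 = 35.12 ft²·°F·h/BTU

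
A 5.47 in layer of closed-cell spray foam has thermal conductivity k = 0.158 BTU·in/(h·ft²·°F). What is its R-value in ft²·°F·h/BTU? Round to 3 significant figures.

34.6 ft²·°F·h/BTU

R = L/k = 5.47/0.158 = 34.62 ft²·°F·h/BTU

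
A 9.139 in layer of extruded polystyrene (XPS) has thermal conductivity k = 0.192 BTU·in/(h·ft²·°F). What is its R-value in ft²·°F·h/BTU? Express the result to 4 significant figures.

R = L/k = 9.139/0.192 = 47.599 ft²·°F·h/BTU

47.60 ft²·°F·h/BTU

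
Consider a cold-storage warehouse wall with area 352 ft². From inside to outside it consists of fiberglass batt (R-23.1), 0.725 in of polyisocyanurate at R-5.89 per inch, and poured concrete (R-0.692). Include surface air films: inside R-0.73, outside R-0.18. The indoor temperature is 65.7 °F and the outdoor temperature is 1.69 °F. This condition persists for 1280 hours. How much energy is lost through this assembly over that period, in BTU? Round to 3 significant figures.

0.725 × 5.89 = 4.27
R_total = 0.73 + 23.1 + 4.27 + 0.692 + 0.18 = 28.97 ft²·°F·h/BTU
Q = 352 × (65.7 − 1.69) / 28.97 = 777.7 BTU/h
E = 777.7 × 1280 = 995400 BTU

995000 BTU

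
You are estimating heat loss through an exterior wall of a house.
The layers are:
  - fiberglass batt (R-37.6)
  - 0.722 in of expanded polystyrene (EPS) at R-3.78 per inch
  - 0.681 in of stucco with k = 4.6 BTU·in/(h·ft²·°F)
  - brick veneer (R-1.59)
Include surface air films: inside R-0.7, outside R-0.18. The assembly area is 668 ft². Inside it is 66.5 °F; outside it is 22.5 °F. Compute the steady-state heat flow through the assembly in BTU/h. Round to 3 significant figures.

0.722 × 3.78 = 2.729
0.681/4.6 = 0.148
R_total = 0.7 + 37.6 + 2.729 + 0.148 + 1.59 + 0.18 = 42.95 ft²·°F·h/BTU
Q = A·ΔT/R = 668 × (66.5 − 22.5) / 42.95 = 684.4 BTU/h

684 BTU/h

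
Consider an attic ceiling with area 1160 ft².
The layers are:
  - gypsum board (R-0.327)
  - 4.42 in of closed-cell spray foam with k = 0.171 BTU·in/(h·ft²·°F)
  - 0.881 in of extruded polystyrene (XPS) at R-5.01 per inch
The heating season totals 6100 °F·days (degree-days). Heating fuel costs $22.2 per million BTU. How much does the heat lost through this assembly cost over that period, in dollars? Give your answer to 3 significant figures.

123 dollars

4.42/0.171 = 25.85
0.881 × 5.01 = 4.414
R_total = 0.327 + 25.85 + 4.414 = 30.59 ft²·°F·h/BTU
E = A × HDD × 24 / R = 1160 × 6100 × 24 / 30.59 = 5552000 BTU
Cost = 5552000/10⁶ × 22.2 = $123.3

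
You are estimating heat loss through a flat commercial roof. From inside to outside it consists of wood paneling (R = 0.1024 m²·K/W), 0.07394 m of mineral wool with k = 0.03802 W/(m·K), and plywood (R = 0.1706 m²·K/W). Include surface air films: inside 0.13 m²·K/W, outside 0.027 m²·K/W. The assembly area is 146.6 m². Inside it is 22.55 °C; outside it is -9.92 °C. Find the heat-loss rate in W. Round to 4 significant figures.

0.07394/0.03802 = 1.9448
R_total = 0.13 + 0.1024 + 1.9448 + 0.1706 + 0.027 = 2.3748 m²·K/W
Q = A·ΔT/R = 146.6 × (22.55 − (-9.92)) / 2.3748 = 2004.5 W

2004 W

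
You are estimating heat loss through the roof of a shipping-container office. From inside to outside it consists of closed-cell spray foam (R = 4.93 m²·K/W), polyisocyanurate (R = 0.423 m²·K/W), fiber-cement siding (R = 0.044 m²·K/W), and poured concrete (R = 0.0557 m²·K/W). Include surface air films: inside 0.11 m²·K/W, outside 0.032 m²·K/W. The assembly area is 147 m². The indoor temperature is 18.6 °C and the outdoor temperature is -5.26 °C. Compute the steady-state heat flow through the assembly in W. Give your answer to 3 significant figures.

R_total = 0.11 + 4.93 + 0.423 + 0.044 + 0.0557 + 0.032 = 5.595 m²·K/W
Q = A·ΔT/R = 147 × (18.6 − (-5.26)) / 5.595 = 626.9 W

627 W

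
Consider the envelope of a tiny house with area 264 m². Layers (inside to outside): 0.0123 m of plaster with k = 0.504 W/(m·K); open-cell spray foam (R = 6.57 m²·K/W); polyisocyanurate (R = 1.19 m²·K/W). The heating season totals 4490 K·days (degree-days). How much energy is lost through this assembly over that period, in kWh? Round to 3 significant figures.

3650 kWh

0.0123/0.504 = 0.0244
R_total = 0.0244 + 6.57 + 1.19 = 7.784 m²·K/W
E = A × HDD × 24 / R / 1000 = 264 × 4490 × 24 / 7.784 / 1000 = 3655 kWh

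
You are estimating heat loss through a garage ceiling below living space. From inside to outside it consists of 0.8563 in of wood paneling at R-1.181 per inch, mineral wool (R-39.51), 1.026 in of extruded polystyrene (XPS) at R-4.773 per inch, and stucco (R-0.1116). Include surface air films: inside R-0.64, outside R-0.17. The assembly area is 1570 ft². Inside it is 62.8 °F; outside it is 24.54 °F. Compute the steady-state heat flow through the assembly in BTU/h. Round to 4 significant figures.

0.8563 × 1.181 = 1.0113
1.026 × 4.773 = 4.8971
R_total = 0.64 + 1.0113 + 39.51 + 4.8971 + 0.1116 + 0.17 = 46.34 ft²·°F·h/BTU
Q = A·ΔT/R = 1570 × (62.8 − 24.54) / 46.34 = 1296.2 BTU/h

1296 BTU/h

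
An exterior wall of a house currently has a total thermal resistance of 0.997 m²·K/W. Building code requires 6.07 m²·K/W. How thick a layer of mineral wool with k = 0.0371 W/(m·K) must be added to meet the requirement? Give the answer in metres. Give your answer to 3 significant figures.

0.188 m

ΔR = 6.07 − 0.997 = 5.073 m²·K/W
L = ΔR × k = 5.073 × 0.0371 = 0.1882 m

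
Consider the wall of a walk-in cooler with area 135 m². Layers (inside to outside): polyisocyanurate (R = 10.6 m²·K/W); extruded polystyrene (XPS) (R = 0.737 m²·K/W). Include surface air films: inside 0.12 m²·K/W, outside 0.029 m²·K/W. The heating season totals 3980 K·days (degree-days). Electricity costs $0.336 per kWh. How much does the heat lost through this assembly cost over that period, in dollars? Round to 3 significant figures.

R_total = 0.12 + 10.6 + 0.737 + 0.029 = 11.49 m²·K/W
E = A × HDD × 24 / R / 1000 = 135 × 3980 × 24 / 11.49 / 1000 = 1123 kWh
Cost = 1123 × 0.336 = $377.2

377 dollars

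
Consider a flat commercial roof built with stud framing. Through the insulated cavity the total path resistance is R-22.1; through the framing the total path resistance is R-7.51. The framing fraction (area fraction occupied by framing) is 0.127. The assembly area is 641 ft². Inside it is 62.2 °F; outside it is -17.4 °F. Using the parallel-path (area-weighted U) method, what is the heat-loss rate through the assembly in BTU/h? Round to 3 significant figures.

U_eff = 0.873/22.1 + 0.127/7.51 = 0.0395 + 0.01691 = 0.05641
R_eff = 1/U_eff = 17.73 ft²·°F·h/BTU
Q = 641 × (62.2 − (-17.4)) / 17.73 = 2878 BTU/h

2880 BTU/h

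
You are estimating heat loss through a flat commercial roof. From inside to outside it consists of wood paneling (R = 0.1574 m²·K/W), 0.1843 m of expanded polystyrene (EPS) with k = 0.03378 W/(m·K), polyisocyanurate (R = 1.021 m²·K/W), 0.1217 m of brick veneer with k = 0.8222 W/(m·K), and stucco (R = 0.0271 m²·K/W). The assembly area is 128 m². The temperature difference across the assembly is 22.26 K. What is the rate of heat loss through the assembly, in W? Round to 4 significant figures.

418.4 W

0.1843/0.03378 = 5.4559
0.1217/0.8222 = 0.14802
R_total = 0.1574 + 5.4559 + 1.021 + 0.14802 + 0.0271 = 6.8094 m²·K/W
Q = A·ΔT/R = 128 × 22.26 / 6.8094 = 418.43 W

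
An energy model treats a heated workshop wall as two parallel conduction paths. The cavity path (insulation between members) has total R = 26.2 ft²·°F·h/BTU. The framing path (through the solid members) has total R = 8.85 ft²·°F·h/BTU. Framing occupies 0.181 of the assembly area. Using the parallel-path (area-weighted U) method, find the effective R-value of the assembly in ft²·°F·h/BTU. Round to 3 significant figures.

19.3 ft²·°F·h/BTU

U_eff = 0.819/26.2 + 0.181/8.85 = 0.03126 + 0.02045 = 0.05171
R_eff = 1/U_eff = 19.34 ft²·°F·h/BTU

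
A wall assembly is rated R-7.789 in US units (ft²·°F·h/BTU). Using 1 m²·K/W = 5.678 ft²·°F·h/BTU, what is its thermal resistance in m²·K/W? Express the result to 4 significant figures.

1.372 m²·K/W

R_SI = 7.789/5.678 = 1.3718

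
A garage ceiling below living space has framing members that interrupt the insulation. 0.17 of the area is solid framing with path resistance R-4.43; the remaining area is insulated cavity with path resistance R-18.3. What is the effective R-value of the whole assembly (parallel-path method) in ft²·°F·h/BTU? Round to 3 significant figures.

11.9 ft²·°F·h/BTU

U_eff = 0.83/18.3 + 0.17/4.43 = 0.04536 + 0.03837 = 0.08373
R_eff = 1/U_eff = 11.94 ft²·°F·h/BTU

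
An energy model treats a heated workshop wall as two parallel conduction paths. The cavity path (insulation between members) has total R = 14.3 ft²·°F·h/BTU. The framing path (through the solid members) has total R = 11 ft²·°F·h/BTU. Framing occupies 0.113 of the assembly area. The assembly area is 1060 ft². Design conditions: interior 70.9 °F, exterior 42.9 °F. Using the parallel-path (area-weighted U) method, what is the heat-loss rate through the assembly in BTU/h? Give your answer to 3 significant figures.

2150 BTU/h

U_eff = 0.887/14.3 + 0.113/11 = 0.06203 + 0.01027 = 0.0723
R_eff = 1/U_eff = 13.83 ft²·°F·h/BTU
Q = 1060 × (70.9 − 42.9) / 13.83 = 2146 BTU/h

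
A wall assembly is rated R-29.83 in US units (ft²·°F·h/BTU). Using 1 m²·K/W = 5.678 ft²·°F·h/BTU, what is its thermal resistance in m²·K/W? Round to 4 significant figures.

R_SI = 29.83/5.678 = 5.2536

5.254 m²·K/W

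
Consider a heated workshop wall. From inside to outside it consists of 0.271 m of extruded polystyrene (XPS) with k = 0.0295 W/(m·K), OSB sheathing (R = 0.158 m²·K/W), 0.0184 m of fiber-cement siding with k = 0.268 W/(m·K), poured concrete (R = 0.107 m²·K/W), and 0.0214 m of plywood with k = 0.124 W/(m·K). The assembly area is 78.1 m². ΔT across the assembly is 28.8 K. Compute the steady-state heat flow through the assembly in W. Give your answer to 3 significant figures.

232 W

0.271/0.0295 = 9.186
0.0184/0.268 = 0.06866
0.0214/0.124 = 0.1726
R_total = 9.186 + 0.158 + 0.06866 + 0.107 + 0.1726 = 9.693 m²·K/W
Q = A·ΔT/R = 78.1 × 28.8 / 9.693 = 232.1 W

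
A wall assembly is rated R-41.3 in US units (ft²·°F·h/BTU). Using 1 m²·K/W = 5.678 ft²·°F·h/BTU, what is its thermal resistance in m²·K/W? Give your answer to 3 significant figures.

R_SI = 41.3/5.678 = 7.274

7.27 m²·K/W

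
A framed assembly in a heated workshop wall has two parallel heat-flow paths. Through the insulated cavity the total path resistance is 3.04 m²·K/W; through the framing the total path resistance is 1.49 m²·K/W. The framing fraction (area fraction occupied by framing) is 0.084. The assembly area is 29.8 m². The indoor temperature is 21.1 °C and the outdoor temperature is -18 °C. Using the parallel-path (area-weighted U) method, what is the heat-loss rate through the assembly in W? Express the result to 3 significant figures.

U_eff = 0.916/3.04 + 0.084/1.49 = 0.3013 + 0.05638 = 0.3577
R_eff = 1/U_eff = 2.796 m²·K/W
Q = 29.8 × (21.1 − (-18)) / 2.796 = 416.8 W

417 W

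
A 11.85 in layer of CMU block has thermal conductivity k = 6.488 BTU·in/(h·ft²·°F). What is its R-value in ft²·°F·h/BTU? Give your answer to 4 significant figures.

1.826 ft²·°F·h/BTU

R = L/k = 11.85/6.488 = 1.8264 ft²·°F·h/BTU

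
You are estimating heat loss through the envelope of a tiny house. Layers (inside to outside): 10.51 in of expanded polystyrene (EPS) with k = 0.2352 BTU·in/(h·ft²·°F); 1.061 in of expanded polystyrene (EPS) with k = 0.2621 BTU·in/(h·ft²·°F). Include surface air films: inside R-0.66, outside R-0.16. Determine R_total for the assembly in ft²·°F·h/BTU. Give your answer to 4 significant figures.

10.51/0.2352 = 44.685
1.061/0.2621 = 4.0481
R_total = 0.66 + 44.685 + 4.0481 + 0.16 = 49.553 ft²·°F·h/BTU

49.55 ft²·°F·h/BTU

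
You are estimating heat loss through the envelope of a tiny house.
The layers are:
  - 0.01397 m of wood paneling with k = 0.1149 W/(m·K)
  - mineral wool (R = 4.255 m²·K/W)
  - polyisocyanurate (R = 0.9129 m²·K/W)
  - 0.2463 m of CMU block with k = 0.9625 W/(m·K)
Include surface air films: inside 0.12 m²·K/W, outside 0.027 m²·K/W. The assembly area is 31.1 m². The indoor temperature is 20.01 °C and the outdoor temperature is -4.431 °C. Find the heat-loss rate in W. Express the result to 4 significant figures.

133.5 W

0.01397/0.1149 = 0.12158
0.2463/0.9625 = 0.2559
R_total = 0.12 + 0.12158 + 4.255 + 0.9129 + 0.2559 + 0.027 = 5.6924 m²·K/W
Q = A·ΔT/R = 31.1 × (20.01 − (-4.431)) / 5.6924 = 133.53 W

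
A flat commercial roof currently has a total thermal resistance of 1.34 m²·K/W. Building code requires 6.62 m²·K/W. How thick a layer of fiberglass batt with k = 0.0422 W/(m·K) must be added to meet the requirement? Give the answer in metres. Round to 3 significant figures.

ΔR = 6.62 − 1.34 = 5.28 m²·K/W
L = ΔR × k = 5.28 × 0.0422 = 0.2228 m

0.223 m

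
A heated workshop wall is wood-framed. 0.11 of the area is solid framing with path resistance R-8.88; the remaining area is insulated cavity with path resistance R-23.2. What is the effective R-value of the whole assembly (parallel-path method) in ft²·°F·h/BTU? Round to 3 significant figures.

19.7 ft²·°F·h/BTU

U_eff = 0.89/23.2 + 0.11/8.88 = 0.03836 + 0.01239 = 0.05075
R_eff = 1/U_eff = 19.7 ft²·°F·h/BTU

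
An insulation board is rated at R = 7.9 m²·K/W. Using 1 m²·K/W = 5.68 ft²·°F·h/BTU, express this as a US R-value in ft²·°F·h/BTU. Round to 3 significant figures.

R_US = 7.9 × 5.68 = 44.87

44.9 ft²·°F·h/BTU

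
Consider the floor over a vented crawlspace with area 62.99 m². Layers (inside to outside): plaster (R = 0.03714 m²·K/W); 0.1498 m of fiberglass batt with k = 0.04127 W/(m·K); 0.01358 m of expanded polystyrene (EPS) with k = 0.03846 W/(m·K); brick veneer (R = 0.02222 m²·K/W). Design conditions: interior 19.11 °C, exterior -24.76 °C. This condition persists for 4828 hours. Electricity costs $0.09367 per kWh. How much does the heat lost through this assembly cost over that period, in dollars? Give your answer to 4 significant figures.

309.2 dollars

0.1498/0.04127 = 3.6298
0.01358/0.03846 = 0.35309
R_total = 0.03714 + 3.6298 + 0.35309 + 0.02222 = 4.0422 m²·K/W
Q = 62.99 × (19.11 − (-24.76)) / 4.0422 = 683.63 W
E = 683.63 W × 4828 h / 1000 = 3300.6 kWh
Cost = 3300.6 × 0.09367 = $309.16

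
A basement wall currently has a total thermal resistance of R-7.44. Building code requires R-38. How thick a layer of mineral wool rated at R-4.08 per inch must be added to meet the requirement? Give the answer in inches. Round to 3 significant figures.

7.49 in

ΔR = 38 − 7.44 = 30.56 ft²·°F·h/BTU
L = ΔR / (R/in) = 30.56/4.08 = 7.49 in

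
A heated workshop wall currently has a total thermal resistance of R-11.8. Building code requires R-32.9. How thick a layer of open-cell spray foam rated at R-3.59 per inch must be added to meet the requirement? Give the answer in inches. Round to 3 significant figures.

ΔR = 32.9 − 11.8 = 21.1 ft²·°F·h/BTU
L = ΔR / (R/in) = 21.1/3.59 = 5.877 in

5.88 in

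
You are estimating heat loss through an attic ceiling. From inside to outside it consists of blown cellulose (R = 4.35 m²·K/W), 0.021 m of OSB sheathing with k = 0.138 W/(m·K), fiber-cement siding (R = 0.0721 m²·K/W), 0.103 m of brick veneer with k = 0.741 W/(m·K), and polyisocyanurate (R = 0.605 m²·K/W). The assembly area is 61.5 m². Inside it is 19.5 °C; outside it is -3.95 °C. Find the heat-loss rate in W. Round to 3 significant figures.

0.021/0.138 = 0.1522
0.103/0.741 = 0.139
R_total = 4.35 + 0.1522 + 0.0721 + 0.139 + 0.605 = 5.318 m²·K/W
Q = A·ΔT/R = 61.5 × (19.5 − (-3.95)) / 5.318 = 271.2 W

271 W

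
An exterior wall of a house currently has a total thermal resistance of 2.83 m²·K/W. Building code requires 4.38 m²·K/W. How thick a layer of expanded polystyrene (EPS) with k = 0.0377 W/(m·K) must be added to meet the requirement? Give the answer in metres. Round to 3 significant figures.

0.0584 m

ΔR = 4.38 − 2.83 = 1.55 m²·K/W
L = ΔR × k = 1.55 × 0.0377 = 0.05843 m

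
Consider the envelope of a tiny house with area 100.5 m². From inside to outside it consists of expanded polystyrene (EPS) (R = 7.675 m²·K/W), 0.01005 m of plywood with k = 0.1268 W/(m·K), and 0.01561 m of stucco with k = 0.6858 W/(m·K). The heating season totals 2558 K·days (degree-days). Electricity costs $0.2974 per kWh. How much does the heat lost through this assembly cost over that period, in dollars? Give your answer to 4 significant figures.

0.01005/0.1268 = 0.079259
0.01561/0.6858 = 0.022762
R_total = 7.675 + 0.079259 + 0.022762 = 7.777 m²·K/W
E = A × HDD × 24 / R / 1000 = 100.5 × 2558 × 24 / 7.777 / 1000 = 793.35 kWh
Cost = 793.35 × 0.2974 = $235.94

235.9 dollars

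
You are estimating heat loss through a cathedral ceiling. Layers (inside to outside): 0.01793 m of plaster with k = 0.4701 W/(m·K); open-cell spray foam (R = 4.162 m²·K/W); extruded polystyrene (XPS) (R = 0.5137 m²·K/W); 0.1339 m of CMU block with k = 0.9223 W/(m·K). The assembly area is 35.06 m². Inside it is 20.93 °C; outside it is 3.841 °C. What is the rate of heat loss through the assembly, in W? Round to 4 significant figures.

123.3 W

0.01793/0.4701 = 0.038141
0.1339/0.9223 = 0.14518
R_total = 0.038141 + 4.162 + 0.5137 + 0.14518 = 4.859 m²·K/W
Q = A·ΔT/R = 35.06 × (20.93 − 3.841) / 4.859 = 123.3 W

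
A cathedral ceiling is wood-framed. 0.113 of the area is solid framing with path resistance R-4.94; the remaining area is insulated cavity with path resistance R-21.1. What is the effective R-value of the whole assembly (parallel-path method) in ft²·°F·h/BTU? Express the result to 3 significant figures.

15.4 ft²·°F·h/BTU

U_eff = 0.887/21.1 + 0.113/4.94 = 0.04204 + 0.02287 = 0.06491
R_eff = 1/U_eff = 15.41 ft²·°F·h/BTU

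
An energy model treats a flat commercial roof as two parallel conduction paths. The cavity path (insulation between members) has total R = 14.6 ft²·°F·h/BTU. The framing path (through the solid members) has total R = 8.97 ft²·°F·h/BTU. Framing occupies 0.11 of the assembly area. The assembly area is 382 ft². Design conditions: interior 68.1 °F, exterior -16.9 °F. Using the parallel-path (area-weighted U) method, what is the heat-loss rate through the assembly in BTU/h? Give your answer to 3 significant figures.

2380 BTU/h

U_eff = 0.89/14.6 + 0.11/8.97 = 0.06096 + 0.01226 = 0.07322
R_eff = 1/U_eff = 13.66 ft²·°F·h/BTU
Q = 382 × (68.1 − (-16.9)) / 13.66 = 2378 BTU/h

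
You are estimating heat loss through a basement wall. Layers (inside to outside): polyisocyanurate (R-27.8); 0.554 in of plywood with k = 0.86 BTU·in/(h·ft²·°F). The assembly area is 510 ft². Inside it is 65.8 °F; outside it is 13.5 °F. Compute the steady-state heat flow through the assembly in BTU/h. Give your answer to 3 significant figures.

938 BTU/h

0.554/0.86 = 0.6442
R_total = 27.8 + 0.6442 = 28.44 ft²·°F·h/BTU
Q = A·ΔT/R = 510 × (65.8 − 13.5) / 28.44 = 937.7 BTU/h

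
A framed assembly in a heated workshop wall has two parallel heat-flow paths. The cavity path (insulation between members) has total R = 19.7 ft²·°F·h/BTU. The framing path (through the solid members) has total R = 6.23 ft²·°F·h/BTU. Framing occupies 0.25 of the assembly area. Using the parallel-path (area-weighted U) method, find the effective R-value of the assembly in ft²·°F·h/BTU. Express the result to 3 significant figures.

12.8 ft²·°F·h/BTU

U_eff = 0.75/19.7 + 0.25/6.23 = 0.03807 + 0.04013 = 0.0782
R_eff = 1/U_eff = 12.79 ft²·°F·h/BTU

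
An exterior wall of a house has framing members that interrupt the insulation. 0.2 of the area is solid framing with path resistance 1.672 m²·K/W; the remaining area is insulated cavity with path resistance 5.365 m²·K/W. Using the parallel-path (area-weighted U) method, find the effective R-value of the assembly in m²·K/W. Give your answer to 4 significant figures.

U_eff = 0.8/5.365 + 0.2/1.672 = 0.14911 + 0.11962 = 0.26873
R_eff = 1/U_eff = 3.7212 m²·K/W

3.721 m²·K/W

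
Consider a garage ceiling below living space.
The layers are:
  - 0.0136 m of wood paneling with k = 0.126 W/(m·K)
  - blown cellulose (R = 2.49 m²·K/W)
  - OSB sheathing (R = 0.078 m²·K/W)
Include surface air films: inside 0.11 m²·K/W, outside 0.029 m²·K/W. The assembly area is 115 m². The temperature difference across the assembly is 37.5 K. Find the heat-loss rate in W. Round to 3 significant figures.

1530 W

0.0136/0.126 = 0.1079
R_total = 0.11 + 0.1079 + 2.49 + 0.078 + 0.029 = 2.815 m²·K/W
Q = A·ΔT/R = 115 × 37.5 / 2.815 = 1532 W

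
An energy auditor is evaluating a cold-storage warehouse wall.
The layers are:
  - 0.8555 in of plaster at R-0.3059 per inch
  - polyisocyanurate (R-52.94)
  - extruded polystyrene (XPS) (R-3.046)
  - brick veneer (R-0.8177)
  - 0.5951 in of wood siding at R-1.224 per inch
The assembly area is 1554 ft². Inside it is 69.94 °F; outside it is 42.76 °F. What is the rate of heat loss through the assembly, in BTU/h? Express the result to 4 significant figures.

0.8555 × 0.3059 = 0.2617
0.5951 × 1.224 = 0.7284
R_total = 0.2617 + 52.94 + 3.046 + 0.8177 + 0.7284 = 57.794 ft²·°F·h/BTU
Q = A·ΔT/R = 1554 × (69.94 − 42.76) / 57.794 = 730.83 BTU/h

730.8 BTU/h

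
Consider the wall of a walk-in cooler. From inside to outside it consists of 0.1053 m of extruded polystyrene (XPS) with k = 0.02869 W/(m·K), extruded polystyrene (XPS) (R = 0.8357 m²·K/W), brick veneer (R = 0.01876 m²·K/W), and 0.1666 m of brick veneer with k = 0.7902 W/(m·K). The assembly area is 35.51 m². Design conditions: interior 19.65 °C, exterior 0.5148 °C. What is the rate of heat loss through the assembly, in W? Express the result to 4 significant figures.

0.1053/0.02869 = 3.6703
0.1666/0.7902 = 0.21083
R_total = 3.6703 + 0.8357 + 0.01876 + 0.21083 = 4.7356 m²·K/W
Q = A·ΔT/R = 35.51 × (19.65 − 0.5148) / 4.7356 = 143.49 W

143.5 W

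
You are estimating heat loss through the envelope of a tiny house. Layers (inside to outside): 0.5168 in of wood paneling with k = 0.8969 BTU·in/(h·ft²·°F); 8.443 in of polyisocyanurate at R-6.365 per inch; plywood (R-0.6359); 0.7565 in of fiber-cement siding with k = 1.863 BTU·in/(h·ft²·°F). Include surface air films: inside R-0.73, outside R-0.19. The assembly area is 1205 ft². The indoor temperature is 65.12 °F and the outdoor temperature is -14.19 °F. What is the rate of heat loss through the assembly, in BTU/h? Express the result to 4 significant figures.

0.5168/0.8969 = 0.57621
8.443 × 6.365 = 53.74
0.7565/1.863 = 0.40607
R_total = 0.73 + 0.57621 + 53.74 + 0.6359 + 0.40607 + 0.19 = 56.278 ft²·°F·h/BTU
Q = A·ΔT/R = 1205 × (65.12 − (-14.19)) / 56.278 = 1698.2 BTU/h

1698 BTU/h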